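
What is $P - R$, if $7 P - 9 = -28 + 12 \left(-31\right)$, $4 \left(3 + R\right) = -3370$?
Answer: $\frac{11055}{14} \approx 789.64$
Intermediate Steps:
$R = - \frac{1691}{2}$ ($R = -3 + \frac{1}{4} \left(-3370\right) = -3 - \frac{1685}{2} = - \frac{1691}{2} \approx -845.5$)
$P = - \frac{391}{7}$ ($P = \frac{9}{7} + \frac{-28 + 12 \left(-31\right)}{7} = \frac{9}{7} + \frac{-28 - 372}{7} = \frac{9}{7} + \frac{1}{7} \left(-400\right) = \frac{9}{7} - \frac{400}{7} = - \frac{391}{7} \approx -55.857$)
$P - R = - \frac{391}{7} - - \frac{1691}{2} = - \frac{391}{7} + \frac{1691}{2} = \frac{11055}{14}$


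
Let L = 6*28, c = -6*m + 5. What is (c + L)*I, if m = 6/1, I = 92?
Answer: 12604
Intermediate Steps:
m = 6 (m = 6*1 = 6)
c = -31 (c = -6*6 + 5 = -36 + 5 = -31)
L = 168
(c + L)*I = (-31 + 168)*92 = 137*92 = 12604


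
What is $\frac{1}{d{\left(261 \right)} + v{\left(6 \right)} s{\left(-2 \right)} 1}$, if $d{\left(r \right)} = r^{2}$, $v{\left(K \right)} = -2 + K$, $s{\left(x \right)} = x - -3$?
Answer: $\frac{1}{68125} \approx 1.4679 \cdot 10^{-5}$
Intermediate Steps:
$s{\left(x \right)} = 3 + x$ ($s{\left(x \right)} = x + 3 = 3 + x$)
$\frac{1}{d{\left(261 \right)} + v{\left(6 \right)} s{\left(-2 \right)} 1} = \frac{1}{261^{2} + \left(-2 + 6\right) \left(3 - 2\right) 1} = \frac{1}{68121 + 4 \cdot 1 \cdot 1} = \frac{1}{68121 + 4 \cdot 1} = \frac{1}{68121 + 4} = \frac{1}{68125}$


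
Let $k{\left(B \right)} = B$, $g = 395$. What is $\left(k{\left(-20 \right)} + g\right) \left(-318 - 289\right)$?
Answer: $-227625$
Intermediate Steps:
$\left(k{\left(-20 \right)} + g\right) \left(-318 - 289\right) = \left(-20 + 395\right) \left(-318 - 289\right) = 375 \left(-607\right) = -227625$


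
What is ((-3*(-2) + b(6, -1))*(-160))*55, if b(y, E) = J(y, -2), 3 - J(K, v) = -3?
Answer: -105600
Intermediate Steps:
J(K, v) = 6 (J(K, v) = 3 - 1*(-3) = 3 + 3 = 6)
b(y, E) = 6
((-3*(-2) + b(6, -1))*(-160))*55 = ((-3*(-2) + 6)*(-160))*55 = ((6 + 6)*(-160))*55 = (12*(-160))*55 = -1920*55 = -105600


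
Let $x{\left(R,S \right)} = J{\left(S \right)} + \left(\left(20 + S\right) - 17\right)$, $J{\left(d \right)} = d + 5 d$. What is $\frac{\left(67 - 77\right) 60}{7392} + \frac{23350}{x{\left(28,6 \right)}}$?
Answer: $\frac{1438135}{2772} \approx 518.81$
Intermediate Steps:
$J{\left(d \right)} = 6 d$
$x{\left(R,S \right)} = 3 + 7 S$ ($x{\left(R,S \right)} = 6 S + \left(\left(20 + S\right) - 17\right) = 6 S + \left(3 + S\right) = 3 + 7 S$)
$\frac{\left(67 - 77\right) 60}{7392} + \frac{23350}{x{\left(28,6 \right)}} = \frac{\left(67 - 77\right) 60}{7392} + \frac{23350}{3 + 7 \cdot 6} = \left(-10\right) 60 \cdot \frac{1}{7392} + \frac{23350}{3 + 42} = \left(-600\right) \frac{1}{7392} + \frac{23350}{45} = - \frac{25}{308} + 23350 \cdot \frac{1}{45} = - \frac{25}{308} + \frac{4670}{9} = \frac{1438135}{2772}$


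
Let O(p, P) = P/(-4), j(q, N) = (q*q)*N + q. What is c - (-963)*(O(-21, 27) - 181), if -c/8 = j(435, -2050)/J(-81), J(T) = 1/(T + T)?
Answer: -2010930388173/4 ≈ -5.0273e+11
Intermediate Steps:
j(q, N) = q + N*q² (j(q, N) = q²*N + q = N*q² + q = q + N*q²)
O(p, P) = -P/4 (O(p, P) = P*(-¼) = -P/4)
J(T) = 1/(2*T)
c = -502732416240 (c = -8*435*(1 - 2050*435)/((½)/(-81)) = -8*435*(1 - 891750)/((½)*(-1/81)) = -8*435*(-891749)/(-1/162) = -(-3103286520)*(-162) = -8*62841552030 = -502732416240)
c - (-963)*(O(-21, 27) - 181) = -502732416240 - (-963)*(-¼*27 - 181) = -502732416240 - (-963)*(-27/4 - 181) = -502732416240 - (-963)*(-751)/4 = -502732416240 - 1*723213/4 = -502732416240 - 723213/4 = -2010930388173/4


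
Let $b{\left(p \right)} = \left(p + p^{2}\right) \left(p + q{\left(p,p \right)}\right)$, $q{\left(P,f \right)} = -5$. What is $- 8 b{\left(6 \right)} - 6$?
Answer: $-342$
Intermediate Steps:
$b{\left(p \right)} = \left(-5 + p\right) \left(p + p^{2}\right)$ ($b{\left(p \right)} = \left(p + p^{2}\right) \left(p - 5\right) = \left(p + p^{2}\right) \left(-5 + p\right) = \left(-5 + p\right) \left(p + p^{2}\right)$)
$- 8 b{\left(6 \right)} - 6 = - 8 \cdot 6 \left(-5 + 6^{2} - 24\right) - 6 = - 8 \cdot 6 \left(-5 + 36 - 24\right) - 6 = - 8 \cdot 6 \cdot 7 - 6 = \left(-8\right) 42 - 6 = -336 - 6 = -342$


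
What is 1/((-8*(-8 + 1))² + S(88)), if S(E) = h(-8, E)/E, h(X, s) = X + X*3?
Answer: 11/34492 ≈ 0.00031891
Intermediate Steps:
h(X, s) = 4*X (h(X, s) = X + 3*X = 4*X)
S(E) = -32/E (S(E) = (4*(-8))/E = -32/E)
1/((-8*(-8 + 1))² + S(88)) = 1/((-8*(-8 + 1))² - 32/88) = 1/((-8*(-7))² - 32*1/88) = 1/(56² - 4/11) = 1/(3136 - 4/11) = 1/(34492/11) = 11/34492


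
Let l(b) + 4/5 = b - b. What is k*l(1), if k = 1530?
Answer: -1224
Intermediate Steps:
l(b) = -4/5 (l(b) = -4/5 + (b - b) = -4/5 + 0 = -4/5)
k*l(1) = 1530*(-4/5) = -1224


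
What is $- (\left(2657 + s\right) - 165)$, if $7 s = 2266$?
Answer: $- \frac{19710}{7} \approx -2815.7$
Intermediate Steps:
$s = \frac{2266}{7}$ ($s = \frac{1}{7} \cdot 2266 = \frac{2266}{7} \approx 323.71$)
$- (\left(2657 + s\right) - 165) = - (\left(2657 + \frac{2266}{7}\right) - 165) = - (\frac{20865}{7} - 165) = \left(-1\right) \frac{19710}{7} = - \frac{19710}{7}$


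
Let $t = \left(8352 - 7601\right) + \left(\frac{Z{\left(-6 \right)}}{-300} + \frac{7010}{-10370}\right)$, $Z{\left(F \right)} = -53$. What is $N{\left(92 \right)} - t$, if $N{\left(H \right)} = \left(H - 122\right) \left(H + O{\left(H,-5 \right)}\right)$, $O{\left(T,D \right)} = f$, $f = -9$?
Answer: $- \frac{1008119761}{311100} \approx -3240.5$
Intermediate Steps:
$O{\left(T,D \right)} = -9$
$N{\left(H \right)} = \left(-122 + H\right) \left(-9 + H\right)$ ($N{\left(H \right)} = \left(H - 122\right) \left(H - 9\right) = \left(-122 + H\right) \left(-9 + H\right)$)
$t = \frac{233480761}{311100}$ ($t = \left(8352 - 7601\right) + \left(- \frac{53}{-300} + \frac{7010}{-10370}\right) = 751 + \left(\left(-53\right) \left(- \frac{1}{300}\right) + 7010 \left(- \frac{1}{10370}\right)\right) = 751 + \left(\frac{53}{300} - \frac{701}{1037}\right) = 751 - \frac{155339}{311100} = \frac{233480761}{311100} \approx 750.5$)
$N{\left(92 \right)} - t = \left(1098 + 92^{2} - 12052\right) - \frac{233480761}{311100} = \left(1098 + 8464 - 12052\right) - \frac{233480761}{311100} = -2490 - \frac{233480761}{311100} = - \frac{1008119761}{311100}$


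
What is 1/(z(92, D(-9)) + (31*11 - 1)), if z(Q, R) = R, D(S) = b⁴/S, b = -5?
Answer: 9/2435 ≈ 0.0036961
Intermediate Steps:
D(S) = 625/S (D(S) = (-5)⁴/S = 625/S)
1/(z(92, D(-9)) + (31*11 - 1)) = 1/(625/(-9) + (31*11 - 1)) = 1/(625*(-⅑) + (341 - 1)) = 1/(-625/9 + 340) = 1/(2435/9) = 9/2435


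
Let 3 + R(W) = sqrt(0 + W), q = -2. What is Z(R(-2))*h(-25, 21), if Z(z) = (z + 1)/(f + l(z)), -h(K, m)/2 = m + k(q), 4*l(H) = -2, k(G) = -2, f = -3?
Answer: -152/7 + 76*I*sqrt(2)/7 ≈ -21.714 + 15.354*I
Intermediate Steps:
l(H) = -1/2 (l(H) = (1/4)*(-2) = -1/2)
h(K, m) = 4 - 2*m (h(K, m) = -2*(m - 2) = -2*(-2 + m) = 4 - 2*m)
R(W) = -3 + sqrt(W) (R(W) = -3 + sqrt(0 + W) = -3 + sqrt(W))
Z(z) = -2/7 - 2*z/7 (Z(z) = (z + 1)/(-3 - 1/2) = (1 + z)/(-7/2) = (1 + z)*(-2/7) = -2/7 - 2*z/7)
Z(R(-2))*h(-25, 21) = (-2/7 - 2*(-3 + sqrt(-2))/7)*(4 - 2*21) = (-2/7 - 2*(-3 + I*sqrt(2))/7)*(4 - 42) = (-2/7 + (6/7 - 2*I*sqrt(2)/7))*(-38) = (4/7 - 2*I*sqrt(2)/7)*(-38) = -152/7 + 76*I*sqrt(2)/7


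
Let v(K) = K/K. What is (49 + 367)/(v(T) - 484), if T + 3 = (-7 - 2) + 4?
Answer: -416/483 ≈ -0.86128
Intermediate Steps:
T = -8 (T = -3 + ((-7 - 2) + 4) = -3 + (-9 + 4) = -3 - 5 = -8)
v(K) = 1
(49 + 367)/(v(T) - 484) = (49 + 367)/(1 - 484) = 416/(-483) = 416*(-1/483) = -416/483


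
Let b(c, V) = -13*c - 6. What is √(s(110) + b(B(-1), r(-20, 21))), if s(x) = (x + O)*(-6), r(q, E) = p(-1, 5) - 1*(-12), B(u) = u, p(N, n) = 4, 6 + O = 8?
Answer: I*√665 ≈ 25.788*I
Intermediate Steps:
O = 2 (O = -6 + 8 = 2)
r(q, E) = 16 (r(q, E) = 4 - 1*(-12) = 4 + 12 = 16)
b(c, V) = -6 - 13*c
s(x) = -12 - 6*x (s(x) = (x + 2)*(-6) = (2 + x)*(-6) = -12 - 6*x)
√(s(110) + b(B(-1), r(-20, 21))) = √((-12 - 6*110) + (-6 - 13*(-1))) = √((-12 - 660) + (-6 + 13)) = √(-672 + 7) = √(-665) = I*√665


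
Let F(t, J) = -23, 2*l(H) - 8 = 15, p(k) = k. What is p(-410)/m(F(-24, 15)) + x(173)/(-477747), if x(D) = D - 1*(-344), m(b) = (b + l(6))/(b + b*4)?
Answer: -1958763217/477747 ≈ -4100.0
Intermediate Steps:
l(H) = 23/2 (l(H) = 4 + (½)*15 = 4 + 15/2 = 23/2)
m(b) = (23/2 + b)/(5*b) (m(b) = (b + 23/2)/(b + b*4) = (23/2 + b)/(b + 4*b) = (23/2 + b)/((5*b)) = (23/2 + b)*(1/(5*b)) = (23/2 + b)/(5*b))
x(D) = 344 + D (x(D) = D + 344 = 344 + D)
p(-410)/m(F(-24, 15)) + x(173)/(-477747) = -410*(-230/(23 + 2*(-23))) + (344 + 173)/(-477747) = -410*(-230/(23 - 46)) + 517*(-1/477747) = -410/((⅒)*(-1/23)*(-23)) - 517/477747 = -410/⅒ - 517/477747 = -410*10 - 517/477747 = -4100 - 517/477747 = -1958763217/477747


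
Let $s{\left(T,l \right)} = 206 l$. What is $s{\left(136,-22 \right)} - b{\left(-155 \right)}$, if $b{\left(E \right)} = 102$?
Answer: $-4634$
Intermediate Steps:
$s{\left(136,-22 \right)} - b{\left(-155 \right)} = 206 \left(-22\right) - 102 = -4532 - 102 = -4634$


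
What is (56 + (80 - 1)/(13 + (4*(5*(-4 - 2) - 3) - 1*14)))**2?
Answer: 54302161/17689 ≈ 3069.8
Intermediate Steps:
(56 + (80 - 1)/(13 + (4*(5*(-4 - 2) - 3) - 1*14)))**2 = (56 + 79/(13 + (4*(5*(-6) - 3) - 14)))**2 = (56 + 79/(13 + (4*(-30 - 3) - 14)))**2 = (56 + 79/(13 + (4*(-33) - 14)))**2 = (56 + 79/(13 + (-132 - 14)))**2 = (56 + 79/(13 - 146))**2 = (56 + 79/(-133))**2 = (56 + 79*(-1/133))**2 = (56 - 79/133)**2 = (7369/133)**2 = 54302161/17689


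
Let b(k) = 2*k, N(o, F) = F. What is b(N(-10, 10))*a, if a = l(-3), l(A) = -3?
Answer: -60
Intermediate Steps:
a = -3
b(N(-10, 10))*a = (2*10)*(-3) = 20*(-3) = -60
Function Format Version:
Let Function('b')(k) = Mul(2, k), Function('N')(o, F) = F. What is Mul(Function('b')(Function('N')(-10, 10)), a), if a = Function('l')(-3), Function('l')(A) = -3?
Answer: -60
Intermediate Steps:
a = -3
Mul(Function('b')(Function('N')(-10, 10)), a) = Mul(Mul(2, 10), -3) = Mul(20, -3) = -60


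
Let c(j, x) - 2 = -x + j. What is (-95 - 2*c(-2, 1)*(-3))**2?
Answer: 10201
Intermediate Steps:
c(j, x) = 2 + j - x (c(j, x) = 2 + (-x + j) = 2 + (j - x) = 2 + j - x)
(-95 - 2*c(-2, 1)*(-3))**2 = (-95 - 2*(2 - 2 - 1*1)*(-3))**2 = (-95 - 2*(2 - 2 - 1)*(-3))**2 = (-95 - 2*(-1)*(-3))**2 = (-95 + 2*(-3))**2 = (-95 - 6)**2 = (-101)**2 = 10201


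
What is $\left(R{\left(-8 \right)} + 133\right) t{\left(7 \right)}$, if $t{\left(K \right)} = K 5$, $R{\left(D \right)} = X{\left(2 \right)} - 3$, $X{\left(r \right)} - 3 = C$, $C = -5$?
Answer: $4480$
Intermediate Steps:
$X{\left(r \right)} = -2$ ($X{\left(r \right)} = 3 - 5 = -2$)
$R{\left(D \right)} = -5$ ($R{\left(D \right)} = -2 - 3 = -5$)
$t{\left(K \right)} = 5 K$
$\left(R{\left(-8 \right)} + 133\right) t{\left(7 \right)} = \left(-5 + 133\right) 5 \cdot 7 = 128 \cdot 35 = 4480$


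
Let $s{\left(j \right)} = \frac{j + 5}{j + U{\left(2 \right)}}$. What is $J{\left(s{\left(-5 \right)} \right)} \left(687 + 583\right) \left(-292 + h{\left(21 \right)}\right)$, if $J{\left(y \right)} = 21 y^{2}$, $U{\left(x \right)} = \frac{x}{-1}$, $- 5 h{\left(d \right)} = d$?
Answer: $0$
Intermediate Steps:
$h{\left(d \right)} = - \frac{d}{5}$
$U{\left(x \right)} = - x$ ($U{\left(x \right)} = x \left(-1\right) = - x$)
$s{\left(j \right)} = \frac{5 + j}{-2 + j}$ ($s{\left(j \right)} = \frac{j + 5}{j - 2} = \frac{5 + j}{j - 2} = \frac{5 + j}{-2 + j}$)
$J{\left(s{\left(-5 \right)} \right)} \left(687 + 583\right) \left(-292 + h{\left(21 \right)}\right) = 21 \left(\frac{5 - 5}{-2 - 5}\right)^{2} \left(687 + 583\right) \left(-292 - \frac{21}{5}\right) = 21 \left(\frac{1}{-7} \cdot 0\right)^{2} \cdot 1270 \left(-292 - \frac{21}{5}\right) = 21 \left(\left(- \frac{1}{7}\right) 0\right)^{2} \cdot 1270 \left(- \frac{1481}{5}\right) = 21 \cdot 0^{2} \left(-376174\right) = 21 \cdot 0 \left(-376174\right) = 0 \left(-376174\right) = 0$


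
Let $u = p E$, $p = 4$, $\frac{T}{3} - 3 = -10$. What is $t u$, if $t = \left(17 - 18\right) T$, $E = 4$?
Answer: $336$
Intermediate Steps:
$T = -21$ ($T = 9 + 3 \left(-10\right) = 9 - 30 = -21$)
$t = 21$ ($t = \left(17 - 18\right) \left(-21\right) = \left(-1\right) \left(-21\right) = 21$)
$u = 16$ ($u = 4 \cdot 4 = 16$)
$t u = 21 \cdot 16 = 336$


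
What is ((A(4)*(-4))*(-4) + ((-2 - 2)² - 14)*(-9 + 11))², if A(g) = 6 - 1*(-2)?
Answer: 17424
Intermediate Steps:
A(g) = 8 (A(g) = 6 + 2 = 8)
((A(4)*(-4))*(-4) + ((-2 - 2)² - 14)*(-9 + 11))² = ((8*(-4))*(-4) + ((-2 - 2)² - 14)*(-9 + 11))² = (-32*(-4) + ((-4)² - 14)*2)² = (128 + (16 - 14)*2)² = (128 + 2*2)² = (128 + 4)² = 132² = 17424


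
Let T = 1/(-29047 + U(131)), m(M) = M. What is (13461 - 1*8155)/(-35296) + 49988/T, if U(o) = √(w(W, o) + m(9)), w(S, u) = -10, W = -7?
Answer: -25624921345181/17648 + 49988*I ≈ -1.452e+9 + 49988.0*I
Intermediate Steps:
U(o) = I (U(o) = √(-10 + 9) = √(-1) = I)
T = (-29047 - I)/843728210 (T = 1/(-29047 + I) = (-29047 - I)/843728210 ≈ -3.4427e-5 - 1.1852e-9*I)
(13461 - 1*8155)/(-35296) + 49988/T = (13461 - 1*8155)/(-35296) + 49988/(-29047/843728210 - I/843728210) = (13461 - 8155)*(-1/35296) + 49988*(843728210*(-29047/843728210 + I/843728210)) = 5306*(-1/35296) + 42176285761480*(-29047/843728210 + I/843728210) = -2653/17648 + 42176285761480*(-29047/843728210 + I/843728210)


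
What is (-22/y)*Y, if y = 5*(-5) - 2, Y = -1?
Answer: -22/27 ≈ -0.81481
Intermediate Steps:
y = -27 (y = -25 - 2 = -27)
(-22/y)*Y = (-22/(-27))*(-1) = -1/27*(-22)*(-1) = (22/27)*(-1) = -22/27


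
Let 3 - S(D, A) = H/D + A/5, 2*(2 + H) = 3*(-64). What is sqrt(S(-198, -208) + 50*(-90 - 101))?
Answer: I*sqrt(258797990)/165 ≈ 97.498*I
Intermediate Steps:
H = -98 (H = -2 + (3*(-64))/2 = -2 + (1/2)*(-192) = -2 - 96 = -98)
S(D, A) = 3 + 98/D - A/5 (S(D, A) = 3 - (-98/D + A/5) = 3 + (98/D - A/5) = 3 + 98/D - A/5)
sqrt(S(-198, -208) + 50*(-90 - 101)) = sqrt((3 + 98/(-198) - 1/5*(-208)) + 50*(-90 - 101)) = sqrt((3 + 98*(-1/198) + 208/5) + 50*(-191)) = sqrt((3 - 49/99 + 208/5) - 9550) = sqrt(21832/495 - 9550) = sqrt(-4705418/495) = I*sqrt(258797990)/165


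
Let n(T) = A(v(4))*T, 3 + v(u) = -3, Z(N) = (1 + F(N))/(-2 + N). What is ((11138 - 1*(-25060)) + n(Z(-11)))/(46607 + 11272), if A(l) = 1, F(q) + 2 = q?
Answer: 156862/250809 ≈ 0.62542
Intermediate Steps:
F(q) = -2 + q
Z(N) = (-1 + N)/(-2 + N) (Z(N) = (1 + (-2 + N))/(-2 + N) = (-1 + N)/(-2 + N))
v(u) = -6 (v(u) = -3 - 3 = -6)
n(T) = T (n(T) = 1*T = T)
((11138 - 1*(-25060)) + n(Z(-11)))/(46607 + 11272) = ((11138 - 1*(-25060)) + (-1 - 11)/(-2 - 11))/(46607 + 11272) = ((11138 + 25060) - 12/(-13))/57879 = (36198 - 1/13*(-12))*(1/57879) = (36198 + 12/13)*(1/57879) = (470586/13)*(1/57879) = 156862/250809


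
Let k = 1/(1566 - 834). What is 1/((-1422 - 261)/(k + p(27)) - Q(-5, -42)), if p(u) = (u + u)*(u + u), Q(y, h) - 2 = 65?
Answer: -2134513/144244327 ≈ -0.014798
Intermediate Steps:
Q(y, h) = 67 (Q(y, h) = 2 + 65 = 67)
k = 1/732 ≈ 0.0013661
p(u) = 4*u**2 (p(u) = (2*u)*(2*u) = 4*u**2)
1/((-1422 - 261)/(k + p(27)) - Q(-5, -42)) = 1/((-1422 - 261)/(1/732 + 4*27**2) - 1*67) = 1/(-1683/(1/732 + 4*729) - 67) = 1/(-1683/(1/732 + 2916) - 67) = 1/(-1683/2134513/732 - 67) = 1/(-1683*732/2134513 - 67) = 1/(-1231956/2134513 - 67) = 1/(-144244327/2134513) = -2134513/144244327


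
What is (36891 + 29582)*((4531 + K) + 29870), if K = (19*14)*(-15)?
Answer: 2021510403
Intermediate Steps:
K = -3990 (K = 266*(-15) = -3990)
(36891 + 29582)*((4531 + K) + 29870) = (36891 + 29582)*((4531 - 3990) + 29870) = 66473*(541 + 29870) = 66473*30411 = 2021510403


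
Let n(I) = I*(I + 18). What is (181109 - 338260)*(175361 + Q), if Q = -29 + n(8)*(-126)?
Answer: -23434985724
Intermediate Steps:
n(I) = I*(18 + I)
Q = -26237 (Q = -29 + (8*(18 + 8))*(-126) = -29 + (8*26)*(-126) = -29 + 208*(-126) = -29 - 26208 = -26237)
(181109 - 338260)*(175361 + Q) = (181109 - 338260)*(175361 - 26237) = -157151*149124 = -23434985724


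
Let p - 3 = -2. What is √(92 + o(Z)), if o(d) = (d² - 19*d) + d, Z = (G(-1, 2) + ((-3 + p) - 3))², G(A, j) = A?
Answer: 2*√185 ≈ 27.203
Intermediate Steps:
p = 1 (p = 3 - 2 = 1)
Z = 36 (Z = (-1 + ((-3 + 1) - 3))² = (-1 + (-2 - 3))² = (-1 - 5)² = (-6)² = 36)
o(d) = d² - 18*d
√(92 + o(Z)) = √(92 + 36*(-18 + 36)) = √(92 + 36*18) = √(92 + 648) = √740 = 2*√185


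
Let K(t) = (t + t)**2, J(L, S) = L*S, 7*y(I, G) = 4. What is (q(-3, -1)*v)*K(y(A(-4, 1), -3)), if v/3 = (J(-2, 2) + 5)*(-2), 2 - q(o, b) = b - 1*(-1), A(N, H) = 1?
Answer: -768/49 ≈ -15.673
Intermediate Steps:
y(I, G) = 4/7 (y(I, G) = (1/7)*4 = 4/7)
q(o, b) = 1 - b (q(o, b) = 2 - (b - 1*(-1)) = 2 - (b + 1) = 2 - (1 + b) = 2 + (-1 - b) = 1 - b)
v = -6 (v = 3*((-2*2 + 5)*(-2)) = 3*((-4 + 5)*(-2)) = 3*(1*(-2)) = 3*(-2) = -6)
K(t) = 4*t**2 (K(t) = (2*t)**2 = 4*t**2)
(q(-3, -1)*v)*K(y(A(-4, 1), -3)) = ((1 - 1*(-1))*(-6))*(4*(4/7)**2) = ((1 + 1)*(-6))*(4*(16/49)) = (2*(-6))*(64/49) = -12*64/49 = -768/49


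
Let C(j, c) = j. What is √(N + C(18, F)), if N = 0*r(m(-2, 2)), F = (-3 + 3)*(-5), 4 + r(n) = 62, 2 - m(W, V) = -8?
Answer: 3*√2 ≈ 4.2426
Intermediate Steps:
m(W, V) = 10 (m(W, V) = 2 - 1*(-8) = 2 + 8 = 10)
r(n) = 58 (r(n) = -4 + 62 = 58)
F = 0 (F = 0*(-5) = 0)
N = 0 (N = 0*58 = 0)
√(N + C(18, F)) = √(0 + 18) = √18 = 3*√2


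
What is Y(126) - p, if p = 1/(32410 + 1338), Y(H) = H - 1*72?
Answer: 1822391/33748 ≈ 54.000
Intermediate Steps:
Y(H) = -72 + H (Y(H) = H - 72 = -72 + H)
p = 1/33748 ≈ 2.9631e-5
Y(126) - p = (-72 + 126) - 1*1/33748 = 54 - 1/33748 = 1822391/33748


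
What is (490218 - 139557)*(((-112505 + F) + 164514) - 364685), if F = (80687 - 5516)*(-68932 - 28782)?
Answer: -2575805542439970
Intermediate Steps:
F = -7345259094 (F = 75171*(-97714) = -7345259094)
(490218 - 139557)*(((-112505 + F) + 164514) - 364685) = (490218 - 139557)*(((-112505 - 7345259094) + 164514) - 364685) = 350661*((-7345371599 + 164514) - 364685) = 350661*(-7345207085 - 364685) = 350661*(-7345571770) = -2575805542439970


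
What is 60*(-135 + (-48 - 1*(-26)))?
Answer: -9420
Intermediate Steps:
60*(-135 + (-48 - 1*(-26))) = 60*(-135 + (-48 + 26)) = 60*(-135 - 22) = 60*(-157) = -9420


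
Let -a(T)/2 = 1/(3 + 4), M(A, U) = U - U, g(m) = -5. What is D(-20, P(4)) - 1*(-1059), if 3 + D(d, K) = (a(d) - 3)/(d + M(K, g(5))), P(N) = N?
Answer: 147863/140 ≈ 1056.2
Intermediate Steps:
M(A, U) = 0
a(T) = -2/7 (a(T) = -2/(3 + 4) = -2/7)
D(d, K) = -3 - 23/(7*d) (D(d, K) = -3 + (-2/7 - 3)/(d + 0) = -3 - 23/(7*d))
D(-20, P(4)) - 1*(-1059) = (-3 - 23/7/(-20)) - 1*(-1059) = (-3 - 23/7*(-1/20)) + 1059 = (-3 + 23/140) + 1059 = -397/140 + 1059 = 147863/140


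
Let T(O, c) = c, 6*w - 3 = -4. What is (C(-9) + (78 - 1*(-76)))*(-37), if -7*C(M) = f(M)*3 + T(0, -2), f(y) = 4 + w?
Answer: -79069/14 ≈ -5647.8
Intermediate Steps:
w = -⅙ (w = ½ + (⅙)*(-4) = ½ - ⅔ = -⅙ ≈ -0.16667)
f(y) = 23/6 (f(y) = 4 - ⅙ = 23/6)
C(M) = -19/14 (C(M) = -((23/6)*3 - 2)/7 = -(23/2 - 2)/7 = -⅐*19/2 = -19/14)
(C(-9) + (78 - 1*(-76)))*(-37) = (-19/14 + (78 - 1*(-76)))*(-37) = (-19/14 + (78 + 76))*(-37) = (-19/14 + 154)*(-37) = (2137/14)*(-37) = -79069/14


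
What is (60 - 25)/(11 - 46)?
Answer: -1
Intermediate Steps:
(60 - 25)/(11 - 46) = 35/(-35) = 35*(-1/35) = -1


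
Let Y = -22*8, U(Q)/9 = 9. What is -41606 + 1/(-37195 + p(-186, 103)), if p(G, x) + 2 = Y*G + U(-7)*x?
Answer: -161514491/3882 ≈ -41606.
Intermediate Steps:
U(Q) = 81 (U(Q) = 9*9 = 81)
Y = -176
p(G, x) = -2 - 176*G + 81*x (p(G, x) = -2 + (-176*G + 81*x) = -2 - 176*G + 81*x)
-41606 + 1/(-37195 + p(-186, 103)) = -41606 + 1/(-37195 + (-2 - 176*(-186) + 81*103)) = -41606 + 1/(-37195 + (-2 + 32736 + 8343)) = -41606 + 1/(-37195 + 41077) = -41606 + 1/3882 = -161514491/3882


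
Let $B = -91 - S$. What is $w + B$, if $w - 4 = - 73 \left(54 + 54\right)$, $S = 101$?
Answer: $-8072$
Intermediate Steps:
$B = -192$ ($B = -91 - 101 = -192$)
$w = -7880$ ($w = 4 - 73 \left(54 + 54\right) = 4 - 7884 = -7880$)
$w + B = -7880 - 192 = -8072$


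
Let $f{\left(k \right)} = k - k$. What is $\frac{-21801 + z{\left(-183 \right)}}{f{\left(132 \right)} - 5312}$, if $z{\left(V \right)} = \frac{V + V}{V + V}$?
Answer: $\frac{2725}{664} \approx 4.1039$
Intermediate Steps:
$f{\left(k \right)} = 0$
$z{\left(V \right)} = 1$ ($z{\left(V \right)} = \frac{2 V}{2 V} = 2 V \frac{1}{2 V} = 1$)
$\frac{-21801 + z{\left(-183 \right)}}{f{\left(132 \right)} - 5312} = \frac{-21801 + 1}{0 - 5312} = - \frac{21800}{-5312} = \left(-21800\right) \left(- \frac{1}{5312}\right) = \frac{2725}{664}$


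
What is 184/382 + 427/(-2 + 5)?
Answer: 81833/573 ≈ 142.81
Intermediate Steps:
184/382 + 427/(-2 + 5) = 184*(1/382) + 427/3 = 92/191 + 427*(⅓) = 92/191 + 427/3 = 81833/573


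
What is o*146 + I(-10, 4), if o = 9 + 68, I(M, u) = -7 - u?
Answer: 11231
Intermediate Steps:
o = 77
o*146 + I(-10, 4) = 77*146 + (-7 - 1*4) = 11242 + (-7 - 4) = 11242 - 11 = 11231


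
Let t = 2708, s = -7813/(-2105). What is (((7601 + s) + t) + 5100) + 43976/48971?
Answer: 1588895842498/103083955 ≈ 15414.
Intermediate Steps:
s = 7813/2105 (s = -7813*(-1/2105) = 7813/2105 ≈ 3.7116)
(((7601 + s) + t) + 5100) + 43976/48971 = (((7601 + 7813/2105) + 2708) + 5100) + 43976/48971 = ((16007918/2105 + 2708) + 5100) + 43976*(1/48971) = (21708258/2105 + 5100) + 43976/48971 = 32443758/2105 + 43976/48971 = 1588895842498/103083955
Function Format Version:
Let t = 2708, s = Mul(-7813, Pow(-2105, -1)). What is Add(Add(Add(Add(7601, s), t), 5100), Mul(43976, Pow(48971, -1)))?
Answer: Rational(1588895842498, 103083955) ≈ 15414.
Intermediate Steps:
s = Rational(7813, 2105) (s = Mul(-7813, Rational(-1, 2105)) = Rational(7813, 2105) ≈ 3.7116)
Add(Add(Add(Add(7601, s), t), 5100), Mul(43976, Pow(48971, -1))) = Add(Add(Add(Add(7601, Rational(7813, 2105)), 2708), 5100), Mul(43976, Pow(48971, -1))) = Add(Add(Add(Rational(16007918, 2105), 2708), 5100), Mul(43976, Rational(1, 48971))) = Add(Add(Rational(21708258, 2105), 5100), Rational(43976, 48971)) = Add(Rational(32443758, 2105), Rational(43976, 48971)) = Rational(1588895842498, 103083955)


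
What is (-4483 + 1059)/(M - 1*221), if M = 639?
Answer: -1712/209 ≈ -8.1914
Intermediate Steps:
(-4483 + 1059)/(M - 1*221) = (-4483 + 1059)/(639 - 1*221) = -3424/(639 - 221) = -3424/418 = -3424*1/418 = -1712/209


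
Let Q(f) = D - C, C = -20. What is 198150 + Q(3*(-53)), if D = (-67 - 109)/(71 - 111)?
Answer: 990872/5 ≈ 1.9817e+5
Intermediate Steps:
D = 22/5 (D = -176/(-40) = -176*(-1/40) = 22/5 ≈ 4.4000)
Q(f) = 122/5 (Q(f) = 22/5 - 1*(-20) = 22/5 + 20 = 122/5)
198150 + Q(3*(-53)) = 198150 + 122/5 = 990872/5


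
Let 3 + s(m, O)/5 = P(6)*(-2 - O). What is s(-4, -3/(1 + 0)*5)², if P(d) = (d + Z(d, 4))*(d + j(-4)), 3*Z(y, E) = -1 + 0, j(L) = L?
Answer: 4687225/9 ≈ 5.2080e+5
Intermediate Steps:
Z(y, E) = -⅓ (Z(y, E) = (-1 + 0)/3 = (⅓)*(-1) = -⅓)
P(d) = (-4 + d)*(-⅓ + d) (P(d) = (d - ⅓)*(d - 4) = (-⅓ + d)*(-4 + d) = (-4 + d)*(-⅓ + d))
s(m, O) = -385/3 - 170*O/3 (s(m, O) = -15 + 5*((4/3 + 6² - 13/3*6)*(-2 - O)) = -15 + 5*((4/3 + 36 - 26)*(-2 - O)) = -15 + 5*(34*(-2 - O)/3) = -15 + 5*(-68/3 - 34*O/3) = -15 + (-340/3 - 170*O/3) = -385/3 - 170*O/3)
s(-4, -3/(1 + 0)*5)² = (-385/3 - 170*(-3/(1 + 0))*5/3)² = (-385/3 - 170*(-3/1)*5/3)² = (-385/3 - 170*(-3*1)*5/3)² = (-385/3 - (-170)*5)² = (-385/3 - 170/3*(-15))² = (-385/3 + 850)² = (2165/3)² = 4687225/9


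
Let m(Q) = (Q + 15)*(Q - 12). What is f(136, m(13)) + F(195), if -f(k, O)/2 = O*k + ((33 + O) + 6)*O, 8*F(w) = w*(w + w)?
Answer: -7447/4 ≈ -1861.8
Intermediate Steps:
F(w) = w²/4 (F(w) = (w*(w + w))/8 = (w*(2*w))/8 = (2*w²)/8 = w²/4)
m(Q) = (-12 + Q)*(15 + Q) (m(Q) = (15 + Q)*(-12 + Q) = (-12 + Q)*(15 + Q))
f(k, O) = -2*O*k - 2*O*(39 + O) (f(k, O) = -2*(O*k + ((33 + O) + 6)*O) = -2*(O*k + (39 + O)*O) = -2*(O*k + O*(39 + O)) = -2*O*k - 2*O*(39 + O))
f(136, m(13)) + F(195) = -2*(-180 + 13² + 3*13)*(39 + (-180 + 13² + 3*13) + 136) + (¼)*195² = -2*(-180 + 169 + 39)*(39 + (-180 + 169 + 39) + 136) + (¼)*38025 = -2*28*(39 + 28 + 136) + 38025/4 = -2*28*203 + 38025/4 = -11368 + 38025/4 = -7447/4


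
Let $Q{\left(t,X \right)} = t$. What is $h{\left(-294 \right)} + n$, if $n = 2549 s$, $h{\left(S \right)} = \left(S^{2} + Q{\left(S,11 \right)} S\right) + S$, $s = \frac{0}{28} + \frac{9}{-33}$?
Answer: $\frac{1890711}{11} \approx 1.7188 \cdot 10^{5}$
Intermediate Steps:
$s = - \frac{3}{11}$ ($s = 0 \cdot \frac{1}{28} + 9 \left(- \frac{1}{33}\right) = 0 - \frac{3}{11} = - \frac{3}{11} \approx -0.27273$)
$h{\left(S \right)} = S + 2 S^{2}$ ($h{\left(S \right)} = \left(S^{2} + S S\right) + S = \left(S^{2} + S^{2}\right) + S = 2 S^{2} + S = S + 2 S^{2}$)
$n = - \frac{7647}{11}$ ($n = 2549 \left(- \frac{3}{11}\right) = - \frac{7647}{11} \approx -695.18$)
$h{\left(-294 \right)} + n = - 294 \left(1 + 2 \left(-294\right)\right) - \frac{7647}{11} = - 294 \left(1 - 588\right) - \frac{7647}{11} = \left(-294\right) \left(-587\right) - \frac{7647}{11} = 172578 - \frac{7647}{11} = \frac{1890711}{11}$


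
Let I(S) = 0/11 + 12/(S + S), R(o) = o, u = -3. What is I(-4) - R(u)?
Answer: 3/2 ≈ 1.5000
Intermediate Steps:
I(S) = 6/S (I(S) = 0*(1/11) + 12/((2*S)) = 0 + 12*(1/(2*S)) = 0 + 6/S = 6/S)
I(-4) - R(u) = 6/(-4) - 1*(-3) = 6*(-¼) + 3 = -3/2 + 3 = 3/2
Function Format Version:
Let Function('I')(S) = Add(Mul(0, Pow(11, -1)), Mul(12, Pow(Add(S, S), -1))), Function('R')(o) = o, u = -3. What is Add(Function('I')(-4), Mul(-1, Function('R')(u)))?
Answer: Rational(3, 2) ≈ 1.5000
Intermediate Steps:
Function('I')(S) = Mul(6, Pow(S, -1)) (Function('I')(S) = Add(Mul(0, Rational(1, 11)), Mul(12, Pow(Mul(2, S), -1))) = Add(0, Mul(12, Mul(Rational(1, 2), Pow(S, -1)))) = Add(0, Mul(6, Pow(S, -1))) = Mul(6, Pow(S, -1)))
Add(Function('I')(-4), Mul(-1, Function('R')(u))) = Add(Mul(6, Pow(-4, -1)), Mul(-1, -3)) = Add(Mul(6, Rational(-1, 4)), 3) = Add(Rational(-3, 2), 3) = Rational(3, 2)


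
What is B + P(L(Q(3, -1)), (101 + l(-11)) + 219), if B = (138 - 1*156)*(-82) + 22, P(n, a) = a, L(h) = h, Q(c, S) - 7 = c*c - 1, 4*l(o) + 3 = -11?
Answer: 3629/2 ≈ 1814.5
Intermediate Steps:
l(o) = -7/2 (l(o) = -¾ + (¼)*(-11) = -¾ - 11/4 = -7/2)
Q(c, S) = 6 + c² (Q(c, S) = 7 + (c*c - 1) = 7 + (c² - 1) = 7 + (-1 + c²) = 6 + c²)
B = 1498 (B = (138 - 156)*(-82) + 22 = -18*(-82) + 22 = 1476 + 22 = 1498)
B + P(L(Q(3, -1)), (101 + l(-11)) + 219) = 1498 + ((101 - 7/2) + 219) = 1498 + (195/2 + 219) = 1498 + 633/2 = 3629/2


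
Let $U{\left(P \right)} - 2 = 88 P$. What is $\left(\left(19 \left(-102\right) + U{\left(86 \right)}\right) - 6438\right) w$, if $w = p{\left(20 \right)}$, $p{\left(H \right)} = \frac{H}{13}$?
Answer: $-1240$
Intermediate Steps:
$U{\left(P \right)} = 2 + 88 P$
$p{\left(H \right)} = \frac{H}{13}$ ($p{\left(H \right)} = H \frac{1}{13} = \frac{H}{13}$)
$w = \frac{20}{13}$ ($w = \frac{1}{13} \cdot 20 = \frac{20}{13} \approx 1.5385$)
$\left(\left(19 \left(-102\right) + U{\left(86 \right)}\right) - 6438\right) w = \left(\left(19 \left(-102\right) + \left(2 + 88 \cdot 86\right)\right) - 6438\right) \frac{20}{13} = \left(\left(-1938 + \left(2 + 7568\right)\right) - 6438\right) \frac{20}{13} = \left(\left(-1938 + 7570\right) - 6438\right) \frac{20}{13} = \left(5632 - 6438\right) \frac{20}{13} = \left(-806\right) \frac{20}{13} = -1240$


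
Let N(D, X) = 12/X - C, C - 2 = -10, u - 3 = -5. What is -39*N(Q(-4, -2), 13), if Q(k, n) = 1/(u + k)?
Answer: -348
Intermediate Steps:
u = -2 (u = 3 - 5 = -2)
C = -8 (C = 2 - 10 = -8)
Q(k, n) = 1/(-2 + k)
N(D, X) = 8 + 12/X (N(D, X) = 12/X - 1*(-8) = 12/X + 8 = 8 + 12/X)
-39*N(Q(-4, -2), 13) = -39*(8 + 12/13) = -39*116/13 = -348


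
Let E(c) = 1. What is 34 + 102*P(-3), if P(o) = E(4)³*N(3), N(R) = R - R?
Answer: 34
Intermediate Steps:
N(R) = 0
P(o) = 0 (P(o) = 1³*0 = 1*0 = 0)
34 + 102*P(-3) = 34 + 102*0 = 34 + 0 = 34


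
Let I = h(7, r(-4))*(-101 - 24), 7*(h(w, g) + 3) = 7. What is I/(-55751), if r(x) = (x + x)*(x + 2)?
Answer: -250/55751 ≈ -0.0044842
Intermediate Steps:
r(x) = 2*x*(2 + x) (r(x) = (2*x)*(2 + x) = 2*x*(2 + x))
h(w, g) = -2 (h(w, g) = -3 + (⅐)*7 = -3 + 1 = -2)
I = 250 (I = -2*(-101 - 24) = -2*(-125) = 250)
I/(-55751) = 250/(-55751) = 250*(-1/55751) = -250/55751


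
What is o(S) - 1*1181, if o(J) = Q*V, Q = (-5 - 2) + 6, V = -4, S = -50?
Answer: -1177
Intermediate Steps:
Q = -1 (Q = -7 + 6 = -1)
o(J) = 4 (o(J) = -1*(-4) = 4)
o(S) - 1*1181 = 4 - 1*1181 = 4 - 1181 = -1177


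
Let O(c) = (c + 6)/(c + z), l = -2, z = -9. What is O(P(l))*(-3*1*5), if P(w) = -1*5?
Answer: 15/14 ≈ 1.0714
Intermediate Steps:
P(w) = -5
O(c) = (6 + c)/(-9 + c) (O(c) = (c + 6)/(c - 9) = (6 + c)/(-9 + c))
O(P(l))*(-3*1*5) = ((6 - 5)/(-9 - 5))*(-3*1*5) = (1/(-14))*(-3*5) = -1/14*1*(-15) = -1/14*(-15) = 15/14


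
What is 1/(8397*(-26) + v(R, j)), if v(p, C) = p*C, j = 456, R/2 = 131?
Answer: -1/98850 ≈ -1.0116e-5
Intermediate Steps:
R = 262 (R = 2*131 = 262)
v(p, C) = C*p
1/(8397*(-26) + v(R, j)) = 1/(8397*(-26) + 456*262) = 1/(-218322 + 119472) = 1/(-98850) = -1/98850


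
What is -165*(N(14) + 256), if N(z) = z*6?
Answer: -56100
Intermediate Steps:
N(z) = 6*z
-165*(N(14) + 256) = -165*(6*14 + 256) = -165*(84 + 256) = -165*340 = -56100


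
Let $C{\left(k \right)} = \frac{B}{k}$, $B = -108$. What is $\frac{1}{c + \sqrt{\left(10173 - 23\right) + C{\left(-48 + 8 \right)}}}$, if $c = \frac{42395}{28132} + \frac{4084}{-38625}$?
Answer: $- \frac{1654472030230519500}{11984936968228561945631} + \frac{118069630020225000 \sqrt{1015270}}{11984936968228561945631} \approx 0.0097884$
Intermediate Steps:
$C{\left(k \right)} = - \frac{108}{k}$
$c = \frac{1522615787}{1086598500}$ ($c = 42395 \cdot \frac{1}{28132} + 4084 \left(- \frac{1}{38625}\right) = \frac{42395}{28132} - \frac{4084}{38625} = \frac{1522615787}{1086598500} \approx 1.4013$)
$\frac{1}{c + \sqrt{\left(10173 - 23\right) + C{\left(-48 + 8 \right)}}} = \frac{1}{\frac{1522615787}{1086598500} + \sqrt{\left(10173 - 23\right) - \frac{108}{-48 + 8}}} = \frac{1}{\frac{1522615787}{1086598500} + \sqrt{\left(10173 - 23\right) - \frac{108}{-40}}} = \frac{1}{\frac{1522615787}{1086598500} + \sqrt{10150 - - \frac{27}{10}}} = \frac{1}{\frac{1522615787}{1086598500} + \sqrt{10150 + \frac{27}{10}}} = \frac{1}{\frac{1522615787}{1086598500} + \sqrt{\frac{101527}{10}}} = \frac{1}{\frac{1522615787}{1086598500} + \frac{\sqrt{1015270}}{10}}$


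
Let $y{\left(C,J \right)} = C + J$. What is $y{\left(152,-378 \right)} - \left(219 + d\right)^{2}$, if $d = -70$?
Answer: $-22427$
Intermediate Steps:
$y{\left(152,-378 \right)} - \left(219 + d\right)^{2} = \left(152 - 378\right) - \left(219 - 70\right)^{2} = -226 - 149^{2} = -226 - 22201 = -22427$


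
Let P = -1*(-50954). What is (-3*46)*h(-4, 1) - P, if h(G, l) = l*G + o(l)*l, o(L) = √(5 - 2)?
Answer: -50402 - 138*√3 ≈ -50641.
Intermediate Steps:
P = 50954
o(L) = √3
h(G, l) = G*l + l*√3 (h(G, l) = l*G + √3*l = G*l + l*√3)
(-3*46)*h(-4, 1) - P = (-3*46)*(1*(-4 + √3)) - 1*50954 = -138*(-4 + √3) - 50954 = (552 - 138*√3) - 50954 = -50402 - 138*√3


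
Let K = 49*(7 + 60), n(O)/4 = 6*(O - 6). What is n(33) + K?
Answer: 3931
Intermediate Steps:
n(O) = -144 + 24*O (n(O) = 4*(6*(O - 6)) = 4*(6*(-6 + O)) = 4*(-36 + 6*O) = -144 + 24*O)
K = 3283 (K = 49*67 = 3283)
n(33) + K = (-144 + 24*33) + 3283 = (-144 + 792) + 3283 = 648 + 3283 = 3931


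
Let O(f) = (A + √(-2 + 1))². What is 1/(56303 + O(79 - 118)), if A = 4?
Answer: 28159/1585858594 - 2*I/792929297 ≈ 1.7756e-5 - 2.5223e-9*I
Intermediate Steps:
O(f) = (4 + I)² (O(f) = (4 + √(-2 + 1))² = (4 + √(-1))² = (4 + I)²)
1/(56303 + O(79 - 118)) = 1/(56303 + (4 + I)²)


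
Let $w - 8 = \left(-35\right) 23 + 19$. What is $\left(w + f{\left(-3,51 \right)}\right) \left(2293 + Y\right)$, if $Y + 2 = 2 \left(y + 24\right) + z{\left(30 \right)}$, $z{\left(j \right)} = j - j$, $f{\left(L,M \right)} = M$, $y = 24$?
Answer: $-1735349$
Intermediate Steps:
$w = -778$ ($w = 8 + \left(\left(-35\right) 23 + 19\right) = 8 + \left(-805 + 19\right) = 8 - 786 = -778$)
$z{\left(j \right)} = 0$
$Y = 94$ ($Y = -2 + \left(2 \left(24 + 24\right) + 0\right) = -2 + \left(2 \cdot 48 + 0\right) = -2 + \left(96 + 0\right) = -2 + 96 = 94$)
$\left(w + f{\left(-3,51 \right)}\right) \left(2293 + Y\right) = \left(-778 + 51\right) \left(2293 + 94\right) = \left(-727\right) 2387 = -1735349$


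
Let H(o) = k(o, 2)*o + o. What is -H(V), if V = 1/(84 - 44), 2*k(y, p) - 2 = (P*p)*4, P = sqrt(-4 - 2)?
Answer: -1/20 - I*sqrt(6)/10 ≈ -0.05 - 0.24495*I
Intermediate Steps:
P = I*sqrt(6) (P = sqrt(-6) = I*sqrt(6) ≈ 2.4495*I)
k(y, p) = 1 + 2*I*p*sqrt(6) (k(y, p) = 1 + (((I*sqrt(6))*p)*4)/2 = 1 + ((I*p*sqrt(6))*4)/2 = 1 + (4*I*p*sqrt(6))/2 = 1 + 2*I*p*sqrt(6))
V = 1/40 ≈ 0.025000
H(o) = o + o*(1 + 4*I*sqrt(6)) (H(o) = (1 + 2*I*2*sqrt(6))*o + o = (1 + 4*I*sqrt(6))*o + o = o*(1 + 4*I*sqrt(6)) + o = o + o*(1 + 4*I*sqrt(6)))
-H(V) = -2*(1 + 2*I*sqrt(6))/40 = -(1/20 + I*sqrt(6)/10) = -1/20 - I*sqrt(6)/10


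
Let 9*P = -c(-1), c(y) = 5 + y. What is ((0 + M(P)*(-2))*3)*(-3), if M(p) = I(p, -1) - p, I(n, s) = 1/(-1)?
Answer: -10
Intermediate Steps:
P = -4/9 (P = (-(5 - 1))/9 = (-1*4)/9 = (⅑)*(-4) = -4/9 ≈ -0.44444)
I(n, s) = -1
M(p) = -1 - p
((0 + M(P)*(-2))*3)*(-3) = ((0 + (-1 - 1*(-4/9))*(-2))*3)*(-3) = ((0 + (-1 + 4/9)*(-2))*3)*(-3) = ((0 - 5/9*(-2))*3)*(-3) = ((0 + 10/9)*3)*(-3) = ((10/9)*3)*(-3) = (10/3)*(-3) = -10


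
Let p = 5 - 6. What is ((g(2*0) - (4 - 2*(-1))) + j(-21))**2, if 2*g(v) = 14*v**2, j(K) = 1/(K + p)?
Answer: 17689/484 ≈ 36.548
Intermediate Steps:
p = -1
j(K) = 1/(-1 + K) (j(K) = 1/(K - 1) = 1/(-1 + K))
g(v) = 7*v**2 (g(v) = (14*v**2)/2 = 7*v**2)
((g(2*0) - (4 - 2*(-1))) + j(-21))**2 = ((7*(2*0)**2 - (4 - 2*(-1))) + 1/(-1 - 21))**2 = ((7*0**2 - (4 + 2)) + 1/(-22))**2 = ((7*0 - 1*6) - 1/22)**2 = ((0 - 6) - 1/22)**2 = (-6 - 1/22)**2 = (-133/22)**2 = 17689/484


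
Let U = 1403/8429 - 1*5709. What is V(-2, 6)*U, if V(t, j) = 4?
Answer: -192479032/8429 ≈ -22835.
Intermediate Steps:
U = -48119758/8429 (U = 1403*(1/8429) - 5709 = 1403/8429 - 5709 = -48119758/8429 ≈ -5708.8)
V(-2, 6)*U = 4*(-48119758/8429) = -192479032/8429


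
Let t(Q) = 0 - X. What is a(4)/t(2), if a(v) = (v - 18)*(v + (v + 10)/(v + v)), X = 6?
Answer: 161/12 ≈ 13.417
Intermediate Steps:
a(v) = (-18 + v)*(v + (10 + v)/(2*v)) (a(v) = (-18 + v)*(v + (10 + v)/((2*v))) = (-18 + v)*(v + (10 + v)*(1/(2*v))) = (-18 + v)*(v + (10 + v)/(2*v)))
t(Q) = -6 (t(Q) = 0 - 1*6 = 0 - 6 = -6)
a(4)/t(2) = (-4 + 4**2 - 90/4 - 35/2*4)/(-6) = (-4 + 16 - 90*1/4 - 70)*(-1/6) = (-4 + 16 - 45/2 - 70)*(-1/6) = -161/2*(-1/6) = 161/12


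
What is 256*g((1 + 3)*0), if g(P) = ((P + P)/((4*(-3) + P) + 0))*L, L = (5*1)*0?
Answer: 0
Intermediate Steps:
L = 0 (L = 5*0 = 0)
g(P) = 0 (g(P) = ((P + P)/((4*(-3) + P) + 0))*0 = ((2*P)/((-12 + P) + 0))*0 = ((2*P)/(-12 + P))*0 = (2*P/(-12 + P))*0 = 0)
256*g((1 + 3)*0) = 256*0 = 0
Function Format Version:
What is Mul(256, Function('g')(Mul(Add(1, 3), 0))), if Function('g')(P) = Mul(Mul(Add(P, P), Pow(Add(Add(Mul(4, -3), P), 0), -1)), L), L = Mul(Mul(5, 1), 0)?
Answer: 0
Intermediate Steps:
L = 0 (L = Mul(5, 0) = 0)
Function('g')(P) = 0 (Function('g')(P) = Mul(Mul(Add(P, P), Pow(Add(Add(Mul(4, -3), P), 0), -1)), 0) = Mul(Mul(Mul(2, P), Pow(Add(Add(-12, P), 0), -1)), 0) = Mul(Mul(Mul(2, P), Pow(Add(-12, P), -1)), 0) = Mul(Mul(2, P, Pow(Add(-12, P), -1)), 0) = 0)
Mul(256, Function('g')(Mul(Add(1, 3), 0))) = Mul(256, 0) = 0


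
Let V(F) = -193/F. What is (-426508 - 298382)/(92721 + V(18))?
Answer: -2609604/333757 ≈ -7.8189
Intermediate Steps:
(-426508 - 298382)/(92721 + V(18)) = (-426508 - 298382)/(92721 - 193/18) = -724890/(92721 - 193*1/18) = -724890/(92721 - 193/18) = -724890/1668785/18 = -724890*18/1668785 = -2609604/333757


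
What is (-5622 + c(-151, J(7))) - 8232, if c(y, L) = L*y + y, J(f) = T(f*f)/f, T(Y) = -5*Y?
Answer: -8720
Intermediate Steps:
J(f) = -5*f (J(f) = (-5*f*f)/f = (-5*f**2)/f = -5*f)
c(y, L) = y + L*y
(-5622 + c(-151, J(7))) - 8232 = (-5622 - 151*(1 - 5*7)) - 8232 = (-5622 - 151*(1 - 35)) - 8232 = (-5622 - 151*(-34)) - 8232 = (-5622 + 5134) - 8232 = -488 - 8232 = -8720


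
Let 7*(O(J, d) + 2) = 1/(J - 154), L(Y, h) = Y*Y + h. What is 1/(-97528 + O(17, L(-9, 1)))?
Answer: -959/93531271 ≈ -1.0253e-5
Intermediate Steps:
L(Y, h) = h + Y² (L(Y, h) = Y² + h = h + Y²)
O(J, d) = -2 + 1/(7*(-154 + J)) (O(J, d) = -2 + 1/(7*(J - 154)) = -2 + 1/(7*(-154 + J)))
1/(-97528 + O(17, L(-9, 1))) = 1/(-97528 + (2157 - 14*17)/(7*(-154 + 17))) = 1/(-97528 + (⅐)*(2157 - 238)/(-137)) = 1/(-97528 + (⅐)*(-1/137)*1919) = 1/(-97528 - 1919/959) = 1/(-93531271/959) = -959/93531271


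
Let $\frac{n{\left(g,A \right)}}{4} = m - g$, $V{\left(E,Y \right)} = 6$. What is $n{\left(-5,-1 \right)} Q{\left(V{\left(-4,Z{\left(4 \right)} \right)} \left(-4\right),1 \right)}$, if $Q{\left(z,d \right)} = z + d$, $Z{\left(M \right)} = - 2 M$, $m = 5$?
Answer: $-920$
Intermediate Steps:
$n{\left(g,A \right)} = 20 - 4 g$ ($n{\left(g,A \right)} = 4 \left(5 - g\right) = 20 - 4 g$)
$Q{\left(z,d \right)} = d + z$
$n{\left(-5,-1 \right)} Q{\left(V{\left(-4,Z{\left(4 \right)} \right)} \left(-4\right),1 \right)} = \left(20 - -20\right) \left(1 + 6 \left(-4\right)\right) = \left(20 + 20\right) \left(1 - 24\right) = 40 \left(-23\right) = -920$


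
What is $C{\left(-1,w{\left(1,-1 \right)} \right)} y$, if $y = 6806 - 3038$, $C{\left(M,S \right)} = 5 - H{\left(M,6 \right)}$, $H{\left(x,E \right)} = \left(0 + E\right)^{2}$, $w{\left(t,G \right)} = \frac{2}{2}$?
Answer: $-116808$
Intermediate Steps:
$w{\left(t,G \right)} = 1$ ($w{\left(t,G \right)} = 2 \cdot \frac{1}{2} = 1$)
$H{\left(x,E \right)} = E^{2}$
$C{\left(M,S \right)} = -31$ ($C{\left(M,S \right)} = 5 - 6^{2} = 5 - 36 = -31$)
$y = 3768$ ($y = 6806 - 3038 = 3768$)
$C{\left(-1,w{\left(1,-1 \right)} \right)} y = \left(-31\right) 3768 = -116808$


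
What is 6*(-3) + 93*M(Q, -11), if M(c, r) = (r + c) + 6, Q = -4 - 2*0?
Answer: -855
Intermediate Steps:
Q = -4 (Q = -4 + 0 = -4)
M(c, r) = 6 + c + r (M(c, r) = (c + r) + 6 = 6 + c + r)
6*(-3) + 93*M(Q, -11) = 6*(-3) + 93*(6 - 4 - 11) = -18 + 93*(-9) = -18 - 837 = -855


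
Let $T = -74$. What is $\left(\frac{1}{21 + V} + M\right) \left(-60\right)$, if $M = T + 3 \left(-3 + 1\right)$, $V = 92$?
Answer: $\frac{542340}{113} \approx 4799.5$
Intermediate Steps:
$M = -80$ ($M = -74 + 3 \left(-3 + 1\right) = -74 + 3 \left(-2\right) = -74 - 6 = -80$)
$\left(\frac{1}{21 + V} + M\right) \left(-60\right) = \left(\frac{1}{21 + 92} - 80\right) \left(-60\right) = \left(\frac{1}{113} - 80\right) \left(-60\right) = \left(- \frac{9039}{113}\right) \left(-60\right) = \frac{542340}{113}$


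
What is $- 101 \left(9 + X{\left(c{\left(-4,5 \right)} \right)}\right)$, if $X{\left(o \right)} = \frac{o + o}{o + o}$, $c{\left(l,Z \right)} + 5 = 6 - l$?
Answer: $-1010$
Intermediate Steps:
$c{\left(l,Z \right)} = 1 - l$ ($c{\left(l,Z \right)} = -5 - \left(-6 + l\right) = 1 - l$)
$X{\left(o \right)} = 1$ ($X{\left(o \right)} = \frac{2 o}{2 o} = 2 o \frac{1}{2 o} = 1$)
$- 101 \left(9 + X{\left(c{\left(-4,5 \right)} \right)}\right) = - 101 \left(9 + 1\right) = \left(-101\right) 10 = -1010$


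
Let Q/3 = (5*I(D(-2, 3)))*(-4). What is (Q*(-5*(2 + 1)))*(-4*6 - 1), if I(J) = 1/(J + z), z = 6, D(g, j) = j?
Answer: -2500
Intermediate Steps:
I(J) = 1/(6 + J) (I(J) = 1/(J + 6) = 1/(6 + J))
Q = -20/3 (Q = 3*((5/(6 + 3))*(-4)) = 3*((5/9)*(-4)) = 3*(-20/9) = -20/3 ≈ -6.6667)
(Q*(-5*(2 + 1)))*(-4*6 - 1) = (-(-100)*(2 + 1)/3)*(-4*6 - 1) = (-(-100)*3/3)*(-24 - 1) = -20/3*(-15)*(-25) = 100*(-25) = -2500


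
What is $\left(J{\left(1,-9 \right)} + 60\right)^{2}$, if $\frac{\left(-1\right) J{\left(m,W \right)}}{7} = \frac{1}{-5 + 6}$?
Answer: $2809$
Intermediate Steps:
$J{\left(m,W \right)} = -7$ ($J{\left(m,W \right)} = - \frac{7}{-5 + 6} = - \frac{7}{1} = \left(-7\right) 1 = -7$)
$\left(J{\left(1,-9 \right)} + 60\right)^{2} = \left(-7 + 60\right)^{2} = 53^{2} = 2809$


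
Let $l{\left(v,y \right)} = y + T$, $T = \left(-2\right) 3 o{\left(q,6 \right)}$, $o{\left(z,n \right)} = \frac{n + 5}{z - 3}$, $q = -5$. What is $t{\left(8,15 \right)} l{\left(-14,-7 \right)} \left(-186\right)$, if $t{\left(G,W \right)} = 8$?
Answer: $-1860$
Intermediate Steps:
$o{\left(z,n \right)} = \frac{5 + n}{-3 + z}$
$T = \frac{33}{4}$ ($T = \left(-2\right) 3 \frac{5 + 6}{-3 - 5} = - 6 \frac{1}{-8} \cdot 11 = - 6 \left(\left(- \frac{1}{8}\right) 11\right) = \left(-6\right) \left(- \frac{11}{8}\right) = \frac{33}{4} \approx 8.25$)
$l{\left(v,y \right)} = \frac{33}{4} + y$ ($l{\left(v,y \right)} = y + \frac{33}{4} = \frac{33}{4} + y$)
$t{\left(8,15 \right)} l{\left(-14,-7 \right)} \left(-186\right) = 8 \left(\frac{33}{4} - 7\right) \left(-186\right) = 8 \cdot \frac{5}{4} \left(-186\right) = 10 \left(-186\right) = -1860$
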